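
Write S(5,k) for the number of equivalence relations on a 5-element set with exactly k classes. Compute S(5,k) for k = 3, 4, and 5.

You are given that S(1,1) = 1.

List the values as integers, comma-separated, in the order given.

25, 10, 1

row 2: T[2][1]=1·1+0=1  T[2][2]=2·0+1=1
row 3: T[3][1]=1·1+0=1  T[3][2]=2·1+1=3  T[3][3]=3·0+1=1
row 4: T[4][2]=2·3+1=7  T[4][3]=3·1+3=6  T[4][4]=4·0+1=1
row 5: T[5][3]=3·6+7=25  T[5][4]=4·1+6=10  T[5][5]=5·0+1=1
Read S(5,3) = 25, S(5,4) = 10, S(5,5) = 1.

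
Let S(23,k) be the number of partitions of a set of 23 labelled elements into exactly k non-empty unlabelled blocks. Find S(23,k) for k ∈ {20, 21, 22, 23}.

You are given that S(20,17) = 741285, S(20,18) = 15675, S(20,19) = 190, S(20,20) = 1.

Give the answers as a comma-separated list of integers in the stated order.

i=21: T(21,18)=741285+18·15675=1023435 | T(21,19)=15675+19·190=19285 | T(21,20)=190+20·1=210 | T(21,21)=1+21·0=1
i=22: T(22,19)=1023435+19·19285=1389850 | T(22,20)=19285+20·210=23485 | T(22,21)=210+21·1=231 | T(22,22)=1+22·0=1
i=23: T(23,20)=1389850+20·23485=1859550 | T(23,21)=23485+21·231=28336 | T(23,22)=231+22·1=253 | T(23,23)=1+23·0=1
Read S(23,20) = 1859550, S(23,21) = 28336, S(23,22) = 253, S(23,23) = 1.

1859550, 28336, 253, 1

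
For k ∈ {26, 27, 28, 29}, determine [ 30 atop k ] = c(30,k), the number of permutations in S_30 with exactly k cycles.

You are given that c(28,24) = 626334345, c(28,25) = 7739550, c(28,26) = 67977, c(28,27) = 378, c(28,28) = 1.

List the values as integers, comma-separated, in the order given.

1122686019, 11921175, 90335, 435

@29  (29,25):7739550·28+626334345→843041745, (29,26):67977·28+7739550→9642906, (29,27):378·28+67977→78561, (29,28):1·28+378→406, (29,29):0·28+1→1
@30  (30,26):9642906·29+843041745→1122686019, (30,27):78561·29+9642906→11921175, (30,28):406·29+78561→90335, (30,29):1·29+406→435
Read c(30,26) = 1122686019, c(30,27) = 11921175, c(30,28) = 90335, c(30,29) = 435.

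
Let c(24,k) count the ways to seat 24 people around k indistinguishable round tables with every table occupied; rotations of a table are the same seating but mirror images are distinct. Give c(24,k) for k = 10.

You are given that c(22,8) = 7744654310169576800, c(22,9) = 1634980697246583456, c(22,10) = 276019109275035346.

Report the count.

r23: T_23,9=22×1634980697246583456+7744654310169576800=43714229649594412832; T_23,10=22×276019109275035346+1634980697246583456=7707401101297361068
r24: T_24,10=23×7707401101297361068+43714229649594412832=220984454979433717396
Read c(24,10) = 220984454979433717396.

220984454979433717396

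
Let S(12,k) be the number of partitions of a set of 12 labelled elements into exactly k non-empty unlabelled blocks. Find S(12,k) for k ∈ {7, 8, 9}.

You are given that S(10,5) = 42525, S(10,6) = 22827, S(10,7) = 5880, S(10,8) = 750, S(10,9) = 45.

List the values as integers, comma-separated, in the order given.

627396, 159027, 22275

[11] T[11,6]:6*22827+42525=179487 · T[11,7]:7*5880+22827=63987 · T[11,8]:8*750+5880=11880 · T[11,9]:9*45+750=1155
[12] T[12,7]:7*63987+179487=627396 · T[12,8]:8*11880+63987=159027 · T[12,9]:9*1155+11880=22275
Read S(12,7) = 627396, S(12,8) = 159027, S(12,9) = 22275.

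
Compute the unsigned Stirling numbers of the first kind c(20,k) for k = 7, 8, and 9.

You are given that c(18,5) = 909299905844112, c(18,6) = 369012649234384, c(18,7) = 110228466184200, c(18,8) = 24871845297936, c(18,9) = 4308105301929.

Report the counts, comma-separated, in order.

52260903362512720, 12953636989943896, 2503858755467550

[19] T[19,6]:18*369012649234384+909299905844112=7551527592063024 · T[19,7]:18*110228466184200+369012649234384=2353125040549984 · T[19,8]:18*24871845297936+110228466184200=557921681547048 · T[19,9]:18*4308105301929+24871845297936=102417740732658
[20] T[20,7]:19*2353125040549984+7551527592063024=52260903362512720 · T[20,8]:19*557921681547048+2353125040549984=12953636989943896 · T[20,9]:19*102417740732658+557921681547048=2503858755467550
Read c(20,7) = 52260903362512720, c(20,8) = 12953636989943896, c(20,9) = 2503858755467550.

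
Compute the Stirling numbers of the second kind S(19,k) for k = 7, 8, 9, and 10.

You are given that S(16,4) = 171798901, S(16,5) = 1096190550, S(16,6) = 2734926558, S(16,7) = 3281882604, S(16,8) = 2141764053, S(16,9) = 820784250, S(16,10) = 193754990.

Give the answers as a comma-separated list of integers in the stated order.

i=17: T(17,5)=171798901+5·1096190550=5652751651 | T(17,6)=1096190550+6·2734926558=17505749898 | T(17,7)=2734926558+7·3281882604=25708104786 | T(17,8)=3281882604+8·2141764053=20415995028 | T(17,9)=2141764053+9·820784250=9528822303 | T(17,10)=820784250+10·193754990=2758334150
i=18: T(18,6)=5652751651+6·17505749898=110687251039 | T(18,7)=17505749898+7·25708104786=197462483400 | T(18,8)=25708104786+8·20415995028=189036065010 | T(18,9)=20415995028+9·9528822303=106175395755 | T(18,10)=9528822303+10·2758334150=37112163803
i=19: T(19,7)=110687251039+7·197462483400=1492924634839 | T(19,8)=197462483400+8·189036065010=1709751003480 | T(19,9)=189036065010+9·106175395755=1144614626805 | T(19,10)=106175395755+10·37112163803=477297033785
Read S(19,7) = 1492924634839, S(19,8) = 1709751003480, S(19,9) = 1144614626805, S(19,10) = 477297033785.

1492924634839, 1709751003480, 1144614626805, 477297033785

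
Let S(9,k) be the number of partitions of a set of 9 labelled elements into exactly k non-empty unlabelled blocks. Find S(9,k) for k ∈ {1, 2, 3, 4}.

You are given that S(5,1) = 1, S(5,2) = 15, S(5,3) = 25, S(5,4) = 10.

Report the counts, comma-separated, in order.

[6] T[6,1]:1*1+0=1 · T[6,2]:2*15+1=31 · T[6,3]:3*25+15=90 · T[6,4]:4*10+25=65
[7] T[7,1]:1*1+0=1 · T[7,2]:2*31+1=63 · T[7,3]:3*90+31=301 · T[7,4]:4*65+90=350
[8] T[8,1]:1*1+0=1 · T[8,2]:2*63+1=127 · T[8,3]:3*301+63=966 · T[8,4]:4*350+301=1701
[9] T[9,1]:1*1+0=1 · T[9,2]:2*127+1=255 · T[9,3]:3*966+127=3025 · T[9,4]:4*1701+966=7770
Read S(9,1) = 1, S(9,2) = 255, S(9,3) = 3025, S(9,4) = 7770.

1, 255, 3025, 7770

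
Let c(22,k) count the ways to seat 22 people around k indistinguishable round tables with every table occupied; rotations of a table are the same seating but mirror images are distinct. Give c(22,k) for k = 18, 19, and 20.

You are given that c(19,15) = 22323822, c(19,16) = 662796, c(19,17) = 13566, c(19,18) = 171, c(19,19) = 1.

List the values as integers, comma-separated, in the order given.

@20  (20,16):662796·19+22323822→34916946, (20,17):13566·19+662796→920550, (20,18):171·19+13566→16815, (20,19):1·19+171→190, (20,20):0·19+1→1
@21  (21,17):920550·20+34916946→53327946, (21,18):16815·20+920550→1256850, (21,19):190·20+16815→20615, (21,20):1·20+190→210
@22  (22,18):1256850·21+53327946→79721796, (22,19):20615·21+1256850→1689765, (22,20):210·21+20615→25025
Read c(22,18) = 79721796, c(22,19) = 1689765, c(22,20) = 25025.

79721796, 1689765, 25025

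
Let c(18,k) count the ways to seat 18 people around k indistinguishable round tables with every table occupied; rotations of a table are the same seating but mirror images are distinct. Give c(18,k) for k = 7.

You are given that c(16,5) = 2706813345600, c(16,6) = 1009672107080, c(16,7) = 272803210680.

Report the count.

110228466184200

[17] T[17,6]:16*1009672107080+2706813345600=18861567058880 · T[17,7]:16*272803210680+1009672107080=5374523477960
[18] T[18,7]:17*5374523477960+18861567058880=110228466184200
Read c(18,7) = 110228466184200.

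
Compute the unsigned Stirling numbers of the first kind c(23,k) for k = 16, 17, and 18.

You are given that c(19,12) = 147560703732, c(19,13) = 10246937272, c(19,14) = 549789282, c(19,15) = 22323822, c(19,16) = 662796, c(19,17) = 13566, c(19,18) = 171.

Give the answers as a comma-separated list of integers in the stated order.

@20  (20,13):10246937272·19+147560703732→342252511900, (20,14):549789282·19+10246937272→20692933630, (20,15):22323822·19+549789282→973941900, (20,16):662796·19+22323822→34916946, (20,17):13566·19+662796→920550, (20,18):171·19+13566→16815
@21  (21,14):20692933630·20+342252511900→756111184500, (21,15):973941900·20+20692933630→40171771630, (21,16):34916946·20+973941900→1672280820, (21,17):920550·20+34916946→53327946, (21,18):16815·20+920550→1256850
@22  (22,15):40171771630·21+756111184500→1599718388730, (22,16):1672280820·21+40171771630→75289668850, (22,17):53327946·21+1672280820→2792167686, (22,18):1256850·21+53327946→79721796
@23  (23,16):75289668850·22+1599718388730→3256091103430, (23,17):2792167686·22+75289668850→136717357942, (23,18):79721796·22+2792167686→4546047198
Read c(23,16) = 3256091103430, c(23,17) = 136717357942, c(23,18) = 4546047198.

3256091103430, 136717357942, 4546047198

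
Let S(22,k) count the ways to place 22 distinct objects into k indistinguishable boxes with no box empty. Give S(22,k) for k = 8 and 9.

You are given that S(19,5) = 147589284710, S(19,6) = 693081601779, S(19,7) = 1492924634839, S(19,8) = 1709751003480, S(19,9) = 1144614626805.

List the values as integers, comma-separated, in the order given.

row 20: T[20][6]=6·693081601779+147589284710=4306078895384  T[20][7]=7·1492924634839+693081601779=11143554045652  T[20][8]=8·1709751003480+1492924634839=15170932662679  T[20][9]=9·1144614626805+1709751003480=12011282644725
row 21: T[21][7]=7·11143554045652+4306078895384=82310957214948  T[21][8]=8·15170932662679+11143554045652=132511015347084  T[21][9]=9·12011282644725+15170932662679=123272476465204
row 22: T[22][8]=8·132511015347084+82310957214948=1142399079991620  T[22][9]=9·123272476465204+132511015347084=1241963303533920
Read S(22,8) = 1142399079991620, S(22,9) = 1241963303533920.

1142399079991620, 1241963303533920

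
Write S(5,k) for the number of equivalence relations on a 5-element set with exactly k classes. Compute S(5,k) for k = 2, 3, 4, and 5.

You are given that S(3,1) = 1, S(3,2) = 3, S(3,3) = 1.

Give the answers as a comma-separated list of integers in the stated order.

r4: T_4,1=1×1+0=1; T_4,2=2×3+1=7; T_4,3=3×1+3=6; T_4,4=4×0+1=1
r5: T_5,2=2×7+1=15; T_5,3=3×6+7=25; T_5,4=4×1+6=10; T_5,5=5×0+1=1
Read S(5,2) = 15, S(5,3) = 25, S(5,4) = 10, S(5,5) = 1.

15, 25, 10, 1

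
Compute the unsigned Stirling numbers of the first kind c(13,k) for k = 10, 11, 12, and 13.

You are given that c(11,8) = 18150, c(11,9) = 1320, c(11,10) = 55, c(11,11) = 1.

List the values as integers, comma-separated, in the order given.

[12] T[12,9]:11*1320+18150=32670 · T[12,10]:11*55+1320=1925 · T[12,11]:11*1+55=66 · T[12,12]:11*0+1=1
[13] T[13,10]:12*1925+32670=55770 · T[13,11]:12*66+1925=2717 · T[13,12]:12*1+66=78 · T[13,13]:12*0+1=1
Read c(13,10) = 55770, c(13,11) = 2717, c(13,12) = 78, c(13,13) = 1.

55770, 2717, 78, 1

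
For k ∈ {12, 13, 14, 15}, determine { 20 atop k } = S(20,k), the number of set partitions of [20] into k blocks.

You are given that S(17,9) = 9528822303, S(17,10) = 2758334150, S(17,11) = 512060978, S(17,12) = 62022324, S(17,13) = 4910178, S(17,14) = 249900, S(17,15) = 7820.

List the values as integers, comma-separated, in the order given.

411016633391, 61068660380, 6302524580, 452329200

row 18: T[18][10]=10·2758334150+9528822303=37112163803  T[18][11]=11·512060978+2758334150=8391004908  T[18][12]=12·62022324+512060978=1256328866  T[18][13]=13·4910178+62022324=125854638  T[18][14]=14·249900+4910178=8408778  T[18][15]=15·7820+249900=367200
row 19: T[19][11]=11·8391004908+37112163803=129413217791  T[19][12]=12·1256328866+8391004908=23466951300  T[19][13]=13·125854638+1256328866=2892439160  T[19][14]=14·8408778+125854638=243577530  T[19][15]=15·367200+8408778=13916778
row 20: T[20][12]=12·23466951300+129413217791=411016633391  T[20][13]=13·2892439160+23466951300=61068660380  T[20][14]=14·243577530+2892439160=6302524580  T[20][15]=15·13916778+243577530=452329200
Read S(20,12) = 411016633391, S(20,13) = 61068660380, S(20,14) = 6302524580, S(20,15) = 452329200.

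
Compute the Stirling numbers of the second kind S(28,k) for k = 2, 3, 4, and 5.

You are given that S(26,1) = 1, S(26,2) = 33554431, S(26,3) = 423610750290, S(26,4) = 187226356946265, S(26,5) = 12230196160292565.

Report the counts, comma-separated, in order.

[27] T[27,1]:1*1+0=1 · T[27,2]:2*33554431+1=67108863 · T[27,3]:3*423610750290+33554431=1270865805301 · T[27,4]:4*187226356946265+423610750290=749329038535350 · T[27,5]:5*12230196160292565+187226356946265=61338207158409090
[28] T[28,2]:2*67108863+1=134217727 · T[28,3]:3*1270865805301+67108863=3812664524766 · T[28,4]:4*749329038535350+1270865805301=2998587019946701 · T[28,5]:5*61338207158409090+749329038535350=307440364830580800
Read S(28,2) = 134217727, S(28,3) = 3812664524766, S(28,4) = 2998587019946701, S(28,5) = 307440364830580800.

134217727, 3812664524766, 2998587019946701, 307440364830580800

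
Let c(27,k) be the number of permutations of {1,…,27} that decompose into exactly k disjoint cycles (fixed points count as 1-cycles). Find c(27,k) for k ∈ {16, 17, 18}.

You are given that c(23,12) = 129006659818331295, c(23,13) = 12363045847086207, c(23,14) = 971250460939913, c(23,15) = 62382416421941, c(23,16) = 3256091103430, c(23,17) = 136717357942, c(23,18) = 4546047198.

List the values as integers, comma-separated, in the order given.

i=24: T(24,13)=129006659818331295+23·12363045847086207=413356714301314056 | T(24,14)=12363045847086207+23·971250460939913=34701806448704206 | T(24,15)=971250460939913+23·62382416421941=2406046038644556 | T(24,16)=62382416421941+23·3256091103430=137272511800831 | T(24,17)=3256091103430+23·136717357942=6400590336096 | T(24,18)=136717357942+23·4546047198=241276443496
i=25: T(25,14)=413356714301314056+24·34701806448704206=1246200069070215000 | T(25,15)=34701806448704206+24·2406046038644556=92446911376173550 | T(25,16)=2406046038644556+24·137272511800831=5700586321864500 | T(25,17)=137272511800831+24·6400590336096=290886679867135 | T(25,18)=6400590336096+24·241276443496=12191224980000
i=26: T(26,15)=1246200069070215000+25·92446911376173550=3557372853474553750 | T(26,16)=92446911376173550+25·5700586321864500=234961569422786050 | T(26,17)=5700586321864500+25·290886679867135=12972753318542875 | T(26,18)=290886679867135+25·12191224980000=595667304367135
i=27: T(27,16)=3557372853474553750+26·234961569422786050=9666373658466991050 | T(27,17)=234961569422786050+26·12972753318542875=572253155704900800 | T(27,18)=12972753318542875+26·595667304367135=28460103232088385
Read c(27,16) = 9666373658466991050, c(27,17) = 572253155704900800, c(27,18) = 28460103232088385.

9666373658466991050, 572253155704900800, 28460103232088385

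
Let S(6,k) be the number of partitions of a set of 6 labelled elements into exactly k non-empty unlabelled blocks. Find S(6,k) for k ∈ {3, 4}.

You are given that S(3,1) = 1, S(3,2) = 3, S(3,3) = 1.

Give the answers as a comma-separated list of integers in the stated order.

row 4: T[4][1]=1·1+0=1  T[4][2]=2·3+1=7  T[4][3]=3·1+3=6  T[4][4]=4·0+1=1
row 5: T[5][2]=2·7+1=15  T[5][3]=3·6+7=25  T[5][4]=4·1+6=10
row 6: T[6][3]=3·25+15=90  T[6][4]=4·10+25=65
Read S(6,3) = 90, S(6,4) = 65.

90, 65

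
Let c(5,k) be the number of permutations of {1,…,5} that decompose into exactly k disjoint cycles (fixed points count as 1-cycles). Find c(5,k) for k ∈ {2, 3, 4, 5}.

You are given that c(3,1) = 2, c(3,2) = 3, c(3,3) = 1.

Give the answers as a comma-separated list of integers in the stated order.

[4] T[4,1]:3*2+0=6 · T[4,2]:3*3+2=11 · T[4,3]:3*1+3=6 · T[4,4]:3*0+1=1
[5] T[5,2]:4*11+6=50 · T[5,3]:4*6+11=35 · T[5,4]:4*1+6=10 · T[5,5]:4*0+1=1
Read c(5,2) = 50, c(5,3) = 35, c(5,4) = 10, c(5,5) = 1.

50, 35, 10, 1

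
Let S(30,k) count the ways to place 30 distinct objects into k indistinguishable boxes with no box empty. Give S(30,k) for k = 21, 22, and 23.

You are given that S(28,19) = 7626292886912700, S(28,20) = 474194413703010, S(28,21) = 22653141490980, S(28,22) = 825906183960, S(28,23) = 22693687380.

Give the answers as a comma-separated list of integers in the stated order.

37058299246258290, 1848018090851790, 71823880393200

@29  (29,20):474194413703010·20+7626292886912700→17110181160972900, (29,21):22653141490980·21+474194413703010→949910385013590, (29,22):825906183960·22+22653141490980→40823077538100, (29,23):22693687380·23+825906183960→1347860993700
@30  (30,21):949910385013590·21+17110181160972900→37058299246258290, (30,22):40823077538100·22+949910385013590→1848018090851790, (30,23):1347860993700·23+40823077538100→71823880393200
Read S(30,21) = 37058299246258290, S(30,22) = 1848018090851790, S(30,23) = 71823880393200.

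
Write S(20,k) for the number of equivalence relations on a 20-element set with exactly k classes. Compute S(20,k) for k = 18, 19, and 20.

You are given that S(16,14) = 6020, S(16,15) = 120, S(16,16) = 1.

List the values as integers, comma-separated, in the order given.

15675, 190, 1

i=17: T(17,15)=6020+15·120=7820 | T(17,16)=120+16·1=136 | T(17,17)=1+17·0=1
i=18: T(18,16)=7820+16·136=9996 | T(18,17)=136+17·1=153 | T(18,18)=1+18·0=1
i=19: T(19,17)=9996+17·153=12597 | T(19,18)=153+18·1=171 | T(19,19)=1+19·0=1
i=20: T(20,18)=12597+18·171=15675 | T(20,19)=171+19·1=190 | T(20,20)=1+20·0=1
Read S(20,18) = 15675, S(20,19) = 190, S(20,20) = 1.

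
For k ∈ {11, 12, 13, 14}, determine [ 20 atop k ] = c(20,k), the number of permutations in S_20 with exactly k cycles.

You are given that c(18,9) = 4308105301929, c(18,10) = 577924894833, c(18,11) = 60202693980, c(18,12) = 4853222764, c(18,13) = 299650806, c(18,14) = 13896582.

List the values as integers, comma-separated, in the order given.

46280647751910, 4465226757381, 342252511900, 20692933630

[19] T[19,10]:18*577924894833+4308105301929=14710753408923 · T[19,11]:18*60202693980+577924894833=1661573386473 · T[19,12]:18*4853222764+60202693980=147560703732 · T[19,13]:18*299650806+4853222764=10246937272 · T[19,14]:18*13896582+299650806=549789282
[20] T[20,11]:19*1661573386473+14710753408923=46280647751910 · T[20,12]:19*147560703732+1661573386473=4465226757381 · T[20,13]:19*10246937272+147560703732=342252511900 · T[20,14]:19*549789282+10246937272=20692933630
Read c(20,11) = 46280647751910, c(20,12) = 4465226757381, c(20,13) = 342252511900, c(20,14) = 20692933630.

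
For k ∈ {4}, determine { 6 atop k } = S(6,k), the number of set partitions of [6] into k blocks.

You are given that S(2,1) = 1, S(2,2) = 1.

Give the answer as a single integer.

@3  (3,1):1·1+0→1, (3,2):1·2+1→3, (3,3):0·3+1→1
@4  (4,2):3·2+1→7, (4,3):1·3+3→6, (4,4):0·4+1→1
@5  (5,3):6·3+7→25, (5,4):1·4+6→10
@6  (6,4):10·4+25→65
Read S(6,4) = 65.

65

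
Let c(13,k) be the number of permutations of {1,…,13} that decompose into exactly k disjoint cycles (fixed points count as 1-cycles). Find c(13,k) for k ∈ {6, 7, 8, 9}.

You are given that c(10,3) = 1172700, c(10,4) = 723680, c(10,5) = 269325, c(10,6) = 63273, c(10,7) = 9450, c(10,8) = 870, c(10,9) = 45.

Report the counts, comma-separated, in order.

206070150, 44990231, 6926634, 749463

r11: T_11,4=10×723680+1172700=8409500; T_11,5=10×269325+723680=3416930; T_11,6=10×63273+269325=902055; T_11,7=10×9450+63273=157773; T_11,8=10×870+9450=18150; T_11,9=10×45+870=1320
r12: T_12,5=11×3416930+8409500=45995730; T_12,6=11×902055+3416930=13339535; T_12,7=11×157773+902055=2637558; T_12,8=11×18150+157773=357423; T_12,9=11×1320+18150=32670
r13: T_13,6=12×13339535+45995730=206070150; T_13,7=12×2637558+13339535=44990231; T_13,8=12×357423+2637558=6926634; T_13,9=12×32670+357423=749463
Read c(13,6) = 206070150, c(13,7) = 44990231, c(13,8) = 6926634, c(13,9) = 749463.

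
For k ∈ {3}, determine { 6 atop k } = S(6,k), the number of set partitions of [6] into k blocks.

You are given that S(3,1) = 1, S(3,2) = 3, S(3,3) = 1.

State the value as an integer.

row 4: T[4][1]=1·1+0=1  T[4][2]=2·3+1=7  T[4][3]=3·1+3=6
row 5: T[5][2]=2·7+1=15  T[5][3]=3·6+7=25
row 6: T[6][3]=3·25+15=90
Read S(6,3) = 90.

90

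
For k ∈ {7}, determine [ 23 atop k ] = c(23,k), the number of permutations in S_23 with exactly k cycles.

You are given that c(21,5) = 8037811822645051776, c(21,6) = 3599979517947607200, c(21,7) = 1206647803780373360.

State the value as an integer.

@22  (22,6):3599979517947607200·21+8037811822645051776→83637381699544802976, (22,7):1206647803780373360·21+3599979517947607200→28939583397335447760
@23  (23,7):28939583397335447760·22+83637381699544802976→720308216440924653696
Read c(23,7) = 720308216440924653696.

720308216440924653696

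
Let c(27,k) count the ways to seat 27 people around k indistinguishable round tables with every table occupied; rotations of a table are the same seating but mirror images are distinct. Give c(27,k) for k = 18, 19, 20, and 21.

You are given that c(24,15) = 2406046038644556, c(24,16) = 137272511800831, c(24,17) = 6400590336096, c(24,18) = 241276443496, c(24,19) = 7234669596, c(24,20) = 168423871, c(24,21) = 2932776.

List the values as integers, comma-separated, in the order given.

r25: T_25,16=24×137272511800831+2406046038644556=5700586321864500; T_25,17=24×6400590336096+137272511800831=290886679867135; T_25,18=24×241276443496+6400590336096=12191224980000; T_25,19=24×7234669596+241276443496=414908513800; T_25,20=24×168423871+7234669596=11276842500; T_25,21=24×2932776+168423871=238810495
r26: T_26,17=25×290886679867135+5700586321864500=12972753318542875; T_26,18=25×12191224980000+290886679867135=595667304367135; T_26,19=25×414908513800+12191224980000=22563937825000; T_26,20=25×11276842500+414908513800=696829576300; T_26,21=25×238810495+11276842500=17247104875
r27: T_27,18=26×595667304367135+12972753318542875=28460103232088385; T_27,19=26×22563937825000+595667304367135=1182329687817135; T_27,20=26×696829576300+22563937825000=40681506808800; T_27,21=26×17247104875+696829576300=1145254303050
Read c(27,18) = 28460103232088385, c(27,19) = 1182329687817135, c(27,20) = 40681506808800, c(27,21) = 1145254303050.

28460103232088385, 1182329687817135, 40681506808800, 1145254303050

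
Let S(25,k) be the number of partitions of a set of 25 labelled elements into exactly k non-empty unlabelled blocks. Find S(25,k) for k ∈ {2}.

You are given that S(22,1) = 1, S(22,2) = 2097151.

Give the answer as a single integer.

16777215

row 23: T[23][1]=1·1+0=1  T[23][2]=2·2097151+1=4194303
row 24: T[24][1]=1·1+0=1  T[24][2]=2·4194303+1=8388607
row 25: T[25][2]=2·8388607+1=16777215
Read S(25,2) = 16777215.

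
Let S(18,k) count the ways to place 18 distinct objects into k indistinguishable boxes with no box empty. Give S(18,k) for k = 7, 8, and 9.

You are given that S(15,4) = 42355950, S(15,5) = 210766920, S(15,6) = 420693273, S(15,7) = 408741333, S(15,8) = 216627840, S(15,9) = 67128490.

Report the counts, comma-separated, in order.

r16: T_16,5=5×210766920+42355950=1096190550; T_16,6=6×420693273+210766920=2734926558; T_16,7=7×408741333+420693273=3281882604; T_16,8=8×216627840+408741333=2141764053; T_16,9=9×67128490+216627840=820784250
r17: T_17,6=6×2734926558+1096190550=17505749898; T_17,7=7×3281882604+2734926558=25708104786; T_17,8=8×2141764053+3281882604=20415995028; T_17,9=9×820784250+2141764053=9528822303
r18: T_18,7=7×25708104786+17505749898=197462483400; T_18,8=8×20415995028+25708104786=189036065010; T_18,9=9×9528822303+20415995028=106175395755
Read S(18,7) = 197462483400, S(18,8) = 189036065010, S(18,9) = 106175395755.

197462483400, 189036065010, 106175395755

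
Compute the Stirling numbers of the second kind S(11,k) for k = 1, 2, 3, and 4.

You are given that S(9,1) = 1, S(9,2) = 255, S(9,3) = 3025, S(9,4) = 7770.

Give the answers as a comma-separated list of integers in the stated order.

r10: T_10,1=1×1+0=1; T_10,2=2×255+1=511; T_10,3=3×3025+255=9330; T_10,4=4×7770+3025=34105
r11: T_11,1=1×1+0=1; T_11,2=2×511+1=1023; T_11,3=3×9330+511=28501; T_11,4=4×34105+9330=145750
Read S(11,1) = 1, S(11,2) = 1023, S(11,3) = 28501, S(11,4) = 145750.

1, 1023, 28501, 145750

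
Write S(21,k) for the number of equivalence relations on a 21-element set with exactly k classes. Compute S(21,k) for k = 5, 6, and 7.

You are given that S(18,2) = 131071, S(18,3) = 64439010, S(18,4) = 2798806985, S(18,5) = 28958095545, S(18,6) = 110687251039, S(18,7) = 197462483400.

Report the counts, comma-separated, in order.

[19] T[19,3]:3*64439010+131071=193448101 · T[19,4]:4*2798806985+64439010=11259666950 · T[19,5]:5*28958095545+2798806985=147589284710 · T[19,6]:6*110687251039+28958095545=693081601779 · T[19,7]:7*197462483400+110687251039=1492924634839
[20] T[20,4]:4*11259666950+193448101=45232115901 · T[20,5]:5*147589284710+11259666950=749206090500 · T[20,6]:6*693081601779+147589284710=4306078895384 · T[20,7]:7*1492924634839+693081601779=11143554045652
[21] T[21,5]:5*749206090500+45232115901=3791262568401 · T[21,6]:6*4306078895384+749206090500=26585679462804 · T[21,7]:7*11143554045652+4306078895384=82310957214948
Read S(21,5) = 3791262568401, S(21,6) = 26585679462804, S(21,7) = 82310957214948.

3791262568401, 26585679462804, 82310957214948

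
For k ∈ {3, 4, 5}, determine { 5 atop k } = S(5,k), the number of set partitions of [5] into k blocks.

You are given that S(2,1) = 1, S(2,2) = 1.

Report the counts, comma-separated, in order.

25, 10, 1

r3: T_3,1=1×1+0=1; T_3,2=2×1+1=3; T_3,3=3×0+1=1
r4: T_4,2=2×3+1=7; T_4,3=3×1+3=6; T_4,4=4×0+1=1
r5: T_5,3=3×6+7=25; T_5,4=4×1+6=10; T_5,5=5×0+1=1
Read S(5,3) = 25, S(5,4) = 10, S(5,5) = 1.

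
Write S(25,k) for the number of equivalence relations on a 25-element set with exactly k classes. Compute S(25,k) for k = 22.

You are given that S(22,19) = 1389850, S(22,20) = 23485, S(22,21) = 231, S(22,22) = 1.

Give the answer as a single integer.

[23] T[23,20]:20*23485+1389850=1859550 · T[23,21]:21*231+23485=28336 · T[23,22]:22*1+231=253
[24] T[24,21]:21*28336+1859550=2454606 · T[24,22]:22*253+28336=33902
[25] T[25,22]:22*33902+2454606=3200450
Read S(25,22) = 3200450.

3200450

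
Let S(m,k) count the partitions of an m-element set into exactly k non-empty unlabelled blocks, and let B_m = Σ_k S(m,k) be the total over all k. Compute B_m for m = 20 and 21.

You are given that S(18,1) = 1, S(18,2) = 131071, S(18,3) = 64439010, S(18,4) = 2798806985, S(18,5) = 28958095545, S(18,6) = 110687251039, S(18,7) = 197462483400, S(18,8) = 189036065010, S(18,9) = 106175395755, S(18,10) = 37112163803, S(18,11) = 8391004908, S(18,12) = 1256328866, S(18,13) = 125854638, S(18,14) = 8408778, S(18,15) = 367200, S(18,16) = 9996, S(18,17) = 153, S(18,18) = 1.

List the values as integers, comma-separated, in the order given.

r19: T_19,1=1×1+0=1; T_19,2=2×131071+1=262143; T_19,3=3×64439010+131071=193448101; T_19,4=4×2798806985+64439010=11259666950; T_19,5=5×28958095545+2798806985=147589284710; T_19,6=6×110687251039+28958095545=693081601779; T_19,7=7×197462483400+110687251039=1492924634839; T_19,8=8×189036065010+197462483400=1709751003480; T_19,9=9×106175395755+189036065010=1144614626805; T_19,10=10×37112163803+106175395755=477297033785; T_19,11=11×8391004908+37112163803=129413217791; T_19,12=12×1256328866+8391004908=23466951300; T_19,13=13×125854638+1256328866=2892439160; T_19,14=14×8408778+125854638=243577530; T_19,15=15×367200+8408778=13916778; T_19,16=16×9996+367200=527136; T_19,17=17×153+9996=12597; T_19,18=18×1+153=171; T_19,19=19×0+1=1
r20: T_20,1=1×1+0=1; T_20,2=2×262143+1=524287; T_20,3=3×193448101+262143=580606446; T_20,4=4×11259666950+193448101=45232115901; T_20,5=5×147589284710+11259666950=749206090500; T_20,6=6×693081601779+147589284710=4306078895384; T_20,7=7×1492924634839+693081601779=11143554045652; T_20,8=8×1709751003480+1492924634839=15170932662679; T_20,9=9×1144614626805+1709751003480=12011282644725; T_20,10=10×477297033785+1144614626805=5917584964655; T_20,11=11×129413217791+477297033785=1900842429486; T_20,12=12×23466951300+129413217791=411016633391; T_20,13=13×2892439160+23466951300=61068660380; T_20,14=14×243577530+2892439160=6302524580; T_20,15=15×13916778+243577530=452329200; T_20,16=16×527136+13916778=22350954; T_20,17=17×12597+527136=741285; T_20,18=18×171+12597=15675; T_20,19=19×1+171=190; T_20,20=20×0+1=1
r21: T_21,1=1×1+0=1; T_21,2=2×524287+1=1048575; T_21,3=3×580606446+524287=1742343625; T_21,4=4×45232115901+580606446=181509070050; T_21,5=5×749206090500+45232115901=3791262568401; T_21,6=6×4306078895384+749206090500=26585679462804; T_21,7=7×11143554045652+4306078895384=82310957214948; T_21,8=8×15170932662679+11143554045652=132511015347084; T_21,9=9×12011282644725+15170932662679=123272476465204; T_21,10=10×5917584964655+12011282644725=71187132291275; T_21,11=11×1900842429486+5917584964655=26826851689001; T_21,12=12×411016633391+1900842429486=6833042030178; T_21,13=13×61068660380+411016633391=1204909218331; T_21,14=14×6302524580+61068660380=149304004500; T_21,15=15×452329200+6302524580=13087462580; T_21,16=16×22350954+452329200=809944464; T_21,17=17×741285+22350954=34952799; T_21,18=18×15675+741285=1023435; T_21,19=19×190+15675=19285; T_21,20=20×1+190=210; T_21,21=21×0+1=1
B_20 = ΣS(20,k) = 1+524287+580606446+45232115901+749206090500+4306078895384+11143554045652+15170932662679+12011282644725+5917584964655+1900842429486+411016633391+61068660380+6302524580+452329200+22350954+741285+15675+190+1 = 51724158235372
B_21 = ΣS(21,k) = 1+1048575+1742343625+181509070050+3791262568401+26585679462804+82310957214948+132511015347084+123272476465204+71187132291275+26826851689001+6833042030178+1204909218331+149304004500+13087462580+809944464+34952799+1023435+19285+210+1 = 474869816156751

51724158235372, 474869816156751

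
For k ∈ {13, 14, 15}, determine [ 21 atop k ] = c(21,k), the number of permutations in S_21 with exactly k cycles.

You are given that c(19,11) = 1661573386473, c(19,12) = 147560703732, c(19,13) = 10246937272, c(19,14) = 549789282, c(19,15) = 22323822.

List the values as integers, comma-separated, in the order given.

11310276995381, 756111184500, 40171771630

r20: T_20,12=19×147560703732+1661573386473=4465226757381; T_20,13=19×10246937272+147560703732=342252511900; T_20,14=19×549789282+10246937272=20692933630; T_20,15=19×22323822+549789282=973941900
r21: T_21,13=20×342252511900+4465226757381=11310276995381; T_21,14=20×20692933630+342252511900=756111184500; T_21,15=20×973941900+20692933630=40171771630
Read c(21,13) = 11310276995381, c(21,14) = 756111184500, c(21,15) = 40171771630.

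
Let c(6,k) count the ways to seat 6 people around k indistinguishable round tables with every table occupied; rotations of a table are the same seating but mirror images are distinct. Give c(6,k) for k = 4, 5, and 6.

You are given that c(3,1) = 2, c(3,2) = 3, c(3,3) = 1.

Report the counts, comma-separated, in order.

85, 15, 1

i=4: T(4,2)=2+3·3=11 | T(4,3)=3+3·1=6 | T(4,4)=1+3·0=1
i=5: T(5,3)=11+4·6=35 | T(5,4)=6+4·1=10 | T(5,5)=1+4·0=1
i=6: T(6,4)=35+5·10=85 | T(6,5)=10+5·1=15 | T(6,6)=1+5·0=1
Read c(6,4) = 85, c(6,5) = 15, c(6,6) = 1.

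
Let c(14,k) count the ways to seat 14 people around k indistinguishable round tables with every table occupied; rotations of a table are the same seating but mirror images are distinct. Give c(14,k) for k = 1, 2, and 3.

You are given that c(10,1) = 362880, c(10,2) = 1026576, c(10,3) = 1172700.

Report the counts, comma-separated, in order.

6227020800, 19802759040, 26596717056

@11  (11,1):362880·10+0→3628800, (11,2):1026576·10+362880→10628640, (11,3):1172700·10+1026576→12753576
@12  (12,1):3628800·11+0→39916800, (12,2):10628640·11+3628800→120543840, (12,3):12753576·11+10628640→150917976
@13  (13,1):39916800·12+0→479001600, (13,2):120543840·12+39916800→1486442880, (13,3):150917976·12+120543840→1931559552
@14  (14,1):479001600·13+0→6227020800, (14,2):1486442880·13+479001600→19802759040, (14,3):1931559552·13+1486442880→26596717056
Read c(14,1) = 6227020800, c(14,2) = 19802759040, c(14,3) = 26596717056.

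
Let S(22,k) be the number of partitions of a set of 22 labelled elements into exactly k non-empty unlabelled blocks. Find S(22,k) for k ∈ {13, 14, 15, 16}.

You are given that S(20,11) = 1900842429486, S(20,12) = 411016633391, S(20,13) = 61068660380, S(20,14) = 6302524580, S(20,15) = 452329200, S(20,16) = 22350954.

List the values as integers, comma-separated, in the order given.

r21: T_21,12=12×411016633391+1900842429486=6833042030178; T_21,13=13×61068660380+411016633391=1204909218331; T_21,14=14×6302524580+61068660380=149304004500; T_21,15=15×452329200+6302524580=13087462580; T_21,16=16×22350954+452329200=809944464
r22: T_22,13=13×1204909218331+6833042030178=22496861868481; T_22,14=14×149304004500+1204909218331=3295165281331; T_22,15=15×13087462580+149304004500=345615943200; T_22,16=16×809944464+13087462580=26046574004
Read S(22,13) = 22496861868481, S(22,14) = 3295165281331, S(22,15) = 345615943200, S(22,16) = 26046574004.

22496861868481, 3295165281331, 345615943200, 26046574004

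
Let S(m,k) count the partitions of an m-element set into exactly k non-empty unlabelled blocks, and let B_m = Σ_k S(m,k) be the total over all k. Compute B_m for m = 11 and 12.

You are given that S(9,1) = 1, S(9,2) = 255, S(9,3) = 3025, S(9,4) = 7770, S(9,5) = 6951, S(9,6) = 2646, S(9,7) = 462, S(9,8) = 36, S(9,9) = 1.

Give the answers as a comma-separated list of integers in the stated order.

678570, 4213597

r10: T_10,1=1×1+0=1; T_10,2=2×255+1=511; T_10,3=3×3025+255=9330; T_10,4=4×7770+3025=34105; T_10,5=5×6951+7770=42525; T_10,6=6×2646+6951=22827; T_10,7=7×462+2646=5880; T_10,8=8×36+462=750; T_10,9=9×1+36=45; T_10,10=10×0+1=1
r11: T_11,1=1×1+0=1; T_11,2=2×511+1=1023; T_11,3=3×9330+511=28501; T_11,4=4×34105+9330=145750; T_11,5=5×42525+34105=246730; T_11,6=6×22827+42525=179487; T_11,7=7×5880+22827=63987; T_11,8=8×750+5880=11880; T_11,9=9×45+750=1155; T_11,10=10×1+45=55; T_11,11=11×0+1=1
r12: T_12,1=1×1+0=1; T_12,2=2×1023+1=2047; T_12,3=3×28501+1023=86526; T_12,4=4×145750+28501=611501; T_12,5=5×246730+145750=1379400; T_12,6=6×179487+246730=1323652; T_12,7=7×63987+179487=627396; T_12,8=8×11880+63987=159027; T_12,9=9×1155+11880=22275; T_12,10=10×55+1155=1705; T_12,11=11×1+55=66; T_12,12=12×0+1=1
B_11 = ΣS(11,k) = 1+1023+28501+145750+246730+179487+63987+11880+1155+55+1 = 678570
B_12 = ΣS(12,k) = 1+2047+86526+611501+1379400+1323652+627396+159027+22275+1705+66+1 = 4213597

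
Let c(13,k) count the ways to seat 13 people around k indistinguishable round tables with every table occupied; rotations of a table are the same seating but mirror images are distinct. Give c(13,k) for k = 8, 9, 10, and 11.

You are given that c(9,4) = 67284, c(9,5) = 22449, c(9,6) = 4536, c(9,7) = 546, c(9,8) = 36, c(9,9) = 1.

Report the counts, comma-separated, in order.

6926634, 749463, 55770, 2717

@10  (10,5):22449·9+67284→269325, (10,6):4536·9+22449→63273, (10,7):546·9+4536→9450, (10,8):36·9+546→870, (10,9):1·9+36→45, (10,10):0·9+1→1
@11  (11,6):63273·10+269325→902055, (11,7):9450·10+63273→157773, (11,8):870·10+9450→18150, (11,9):45·10+870→1320, (11,10):1·10+45→55, (11,11):0·10+1→1
@12  (12,7):157773·11+902055→2637558, (12,8):18150·11+157773→357423, (12,9):1320·11+18150→32670, (12,10):55·11+1320→1925, (12,11):1·11+55→66
@13  (13,8):357423·12+2637558→6926634, (13,9):32670·12+357423→749463, (13,10):1925·12+32670→55770, (13,11):66·12+1925→2717
Read c(13,8) = 6926634, c(13,9) = 749463, c(13,10) = 55770, c(13,11) = 2717.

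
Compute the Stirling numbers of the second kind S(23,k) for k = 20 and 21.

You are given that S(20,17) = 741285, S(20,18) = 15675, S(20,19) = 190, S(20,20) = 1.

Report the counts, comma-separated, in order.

@21  (21,18):15675·18+741285→1023435, (21,19):190·19+15675→19285, (21,20):1·20+190→210, (21,21):0·21+1→1
@22  (22,19):19285·19+1023435→1389850, (22,20):210·20+19285→23485, (22,21):1·21+210→231
@23  (23,20):23485·20+1389850→1859550, (23,21):231·21+23485→28336
Read S(23,20) = 1859550, S(23,21) = 28336.

1859550, 28336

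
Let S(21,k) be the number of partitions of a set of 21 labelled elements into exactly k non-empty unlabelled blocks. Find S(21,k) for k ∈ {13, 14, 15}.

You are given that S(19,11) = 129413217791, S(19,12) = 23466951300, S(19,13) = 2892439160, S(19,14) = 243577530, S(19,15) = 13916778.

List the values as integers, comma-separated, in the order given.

i=20: T(20,12)=129413217791+12·23466951300=411016633391 | T(20,13)=23466951300+13·2892439160=61068660380 | T(20,14)=2892439160+14·243577530=6302524580 | T(20,15)=243577530+15·13916778=452329200
i=21: T(21,13)=411016633391+13·61068660380=1204909218331 | T(21,14)=61068660380+14·6302524580=149304004500 | T(21,15)=6302524580+15·452329200=13087462580
Read S(21,13) = 1204909218331, S(21,14) = 149304004500, S(21,15) = 13087462580.

1204909218331, 149304004500, 13087462580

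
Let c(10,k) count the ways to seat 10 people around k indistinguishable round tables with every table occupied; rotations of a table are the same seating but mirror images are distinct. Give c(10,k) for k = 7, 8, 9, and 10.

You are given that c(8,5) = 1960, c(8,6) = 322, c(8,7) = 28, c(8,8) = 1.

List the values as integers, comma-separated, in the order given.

[9] T[9,6]:8*322+1960=4536 · T[9,7]:8*28+322=546 · T[9,8]:8*1+28=36 · T[9,9]:8*0+1=1
[10] T[10,7]:9*546+4536=9450 · T[10,8]:9*36+546=870 · T[10,9]:9*1+36=45 · T[10,10]:9*0+1=1
Read c(10,7) = 9450, c(10,8) = 870, c(10,9) = 45, c(10,10) = 1.

9450, 870, 45, 1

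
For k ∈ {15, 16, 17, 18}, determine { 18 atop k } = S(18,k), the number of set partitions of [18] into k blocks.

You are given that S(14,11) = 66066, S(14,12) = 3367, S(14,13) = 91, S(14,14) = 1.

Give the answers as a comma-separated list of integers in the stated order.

r15: T_15,12=12×3367+66066=106470; T_15,13=13×91+3367=4550; T_15,14=14×1+91=105; T_15,15=15×0+1=1
r16: T_16,13=13×4550+106470=165620; T_16,14=14×105+4550=6020; T_16,15=15×1+105=120; T_16,16=16×0+1=1
r17: T_17,14=14×6020+165620=249900; T_17,15=15×120+6020=7820; T_17,16=16×1+120=136; T_17,17=17×0+1=1
r18: T_18,15=15×7820+249900=367200; T_18,16=16×136+7820=9996; T_18,17=17×1+136=153; T_18,18=18×0+1=1
Read S(18,15) = 367200, S(18,16) = 9996, S(18,17) = 153, S(18,18) = 1.

367200, 9996, 153, 1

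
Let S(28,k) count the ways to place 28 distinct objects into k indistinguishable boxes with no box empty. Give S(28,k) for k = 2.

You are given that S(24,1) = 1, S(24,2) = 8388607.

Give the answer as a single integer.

row 25: T[25][1]=1·1+0=1  T[25][2]=2·8388607+1=16777215
row 26: T[26][1]=1·1+0=1  T[26][2]=2·16777215+1=33554431
row 27: T[27][1]=1·1+0=1  T[27][2]=2·33554431+1=67108863
row 28: T[28][2]=2·67108863+1=134217727
Read S(28,2) = 134217727.

134217727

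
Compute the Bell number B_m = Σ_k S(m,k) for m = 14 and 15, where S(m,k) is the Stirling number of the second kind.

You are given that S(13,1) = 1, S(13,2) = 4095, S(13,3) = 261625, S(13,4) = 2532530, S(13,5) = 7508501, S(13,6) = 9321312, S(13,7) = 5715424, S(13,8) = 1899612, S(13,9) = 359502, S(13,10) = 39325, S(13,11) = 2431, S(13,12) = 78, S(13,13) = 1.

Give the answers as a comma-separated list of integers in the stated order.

@14  (14,1):1·1+0→1, (14,2):4095·2+1→8191, (14,3):261625·3+4095→788970, (14,4):2532530·4+261625→10391745, (14,5):7508501·5+2532530→40075035, (14,6):9321312·6+7508501→63436373, (14,7):5715424·7+9321312→49329280, (14,8):1899612·8+5715424→20912320, (14,9):359502·9+1899612→5135130, (14,10):39325·10+359502→752752, (14,11):2431·11+39325→66066, (14,12):78·12+2431→3367, (14,13):1·13+78→91, (14,14):0·14+1→1
@15  (15,1):1·1+0→1, (15,2):8191·2+1→16383, (15,3):788970·3+8191→2375101, (15,4):10391745·4+788970→42355950, (15,5):40075035·5+10391745→210766920, (15,6):63436373·6+40075035→420693273, (15,7):49329280·7+63436373→408741333, (15,8):20912320·8+49329280→216627840, (15,9):5135130·9+20912320→67128490, (15,10):752752·10+5135130→12662650, (15,11):66066·11+752752→1479478, (15,12):3367·12+66066→106470, (15,13):91·13+3367→4550, (15,14):1·14+91→105, (15,15):0·15+1→1
B_14 = ΣS(14,k) = 1+8191+788970+10391745+40075035+63436373+49329280+20912320+5135130+752752+66066+3367+91+1 = 190899322
B_15 = ΣS(15,k) = 1+16383+2375101+42355950+210766920+420693273+408741333+216627840+67128490+12662650+1479478+106470+4550+105+1 = 1382958545

190899322, 1382958545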